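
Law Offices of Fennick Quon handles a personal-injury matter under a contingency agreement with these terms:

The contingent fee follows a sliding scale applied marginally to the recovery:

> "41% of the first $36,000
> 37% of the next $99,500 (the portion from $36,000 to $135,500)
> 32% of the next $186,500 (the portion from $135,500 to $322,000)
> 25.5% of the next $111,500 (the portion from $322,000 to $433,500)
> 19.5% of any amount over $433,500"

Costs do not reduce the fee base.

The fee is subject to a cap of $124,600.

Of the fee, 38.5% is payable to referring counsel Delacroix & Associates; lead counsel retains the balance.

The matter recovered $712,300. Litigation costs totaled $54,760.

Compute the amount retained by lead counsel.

Fee base is the gross recovery, $712,300; costs are reimbursed separately.
First $36,000 at 41% = $14,760.00
Next $99,500 at 37% = $36,815.00
Next $186,500 at 32% = $59,680.00
Next $111,500 at 25.5% = $28,432.50
Remaining $278,800 at 19.5% = $54,366.00
Fee: $14,760.00 + $36,815.00 + $59,680.00 + $28,432.50 + $54,366.00 = $194,053.50
$194,053.50 exceeds the $124,600 cap, so the fee is capped at $124,600.00.
Referral share: 38.5% of $124,600.00 = $47,971.00; lead counsel retains $124,600.00 − $47,971.00 = $76,629.00.

$76,629.00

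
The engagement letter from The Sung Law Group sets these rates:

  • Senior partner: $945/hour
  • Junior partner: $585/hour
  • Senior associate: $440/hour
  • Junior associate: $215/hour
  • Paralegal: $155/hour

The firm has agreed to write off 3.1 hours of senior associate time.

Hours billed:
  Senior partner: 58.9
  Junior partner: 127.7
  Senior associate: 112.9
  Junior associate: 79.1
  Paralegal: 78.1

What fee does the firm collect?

$207,789.00

Senior partner: 58.9 × $945 = $55,660.50
Junior partner: 127.7 × $585 = $74,704.50
Senior associate: 112.9 × $440 = $49,676.00
Junior associate: 79.1 × $215 = $17,006.50
Paralegal: 78.1 × $155 = $12,105.50
Subtotal: $209,153.00
Write-off: 3.1 × $440 = $1,364.00
Total: $209,153.00 − $1,364.00 = $207,789.00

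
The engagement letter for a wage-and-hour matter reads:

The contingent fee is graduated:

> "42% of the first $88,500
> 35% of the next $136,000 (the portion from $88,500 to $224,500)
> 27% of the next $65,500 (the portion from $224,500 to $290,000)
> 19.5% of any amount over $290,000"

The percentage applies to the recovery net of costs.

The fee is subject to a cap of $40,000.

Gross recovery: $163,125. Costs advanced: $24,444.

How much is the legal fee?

$40,000.00

Fee base (net of costs): $163,125 − $24,444 = $138,681
First $88,500 at 42% = $37,170.00
Remaining $50,181 at 35% = $17,563.35
Fee: $37,170.00 + $17,563.35 = $54,733.35
$54,733.35 exceeds the $40,000 cap, so the fee is capped at $40,000.00.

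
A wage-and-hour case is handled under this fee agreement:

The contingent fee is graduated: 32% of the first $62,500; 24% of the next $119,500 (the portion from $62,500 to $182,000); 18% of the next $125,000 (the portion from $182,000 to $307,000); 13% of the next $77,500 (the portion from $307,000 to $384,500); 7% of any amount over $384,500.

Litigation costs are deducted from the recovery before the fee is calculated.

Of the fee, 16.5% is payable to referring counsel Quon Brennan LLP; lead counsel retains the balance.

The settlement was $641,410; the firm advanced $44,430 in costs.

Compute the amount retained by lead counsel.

Fee base (net of costs): $641,410 − $44,430 = $596,980
First $62,500 at 32% = $20,000.00
Next $119,500 at 24% = $28,680.00
Next $125,000 at 18% = $22,500.00
Next $77,500 at 13% = $10,075.00
Remaining $212,480 at 7% = $14,873.60
Fee: $20,000.00 + $28,680.00 + $22,500.00 + $10,075.00 + $14,873.60 = $96,128.60
Referral share: 16.5% of $96,128.60 = $15,861.22; lead counsel retains $96,128.60 − $15,861.22 = $80,267.38.

$80,267.38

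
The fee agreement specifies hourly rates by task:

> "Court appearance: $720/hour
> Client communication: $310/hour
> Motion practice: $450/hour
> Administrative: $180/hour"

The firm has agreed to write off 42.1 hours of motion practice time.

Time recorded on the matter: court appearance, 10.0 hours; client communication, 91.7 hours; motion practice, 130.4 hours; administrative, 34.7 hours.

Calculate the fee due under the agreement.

Court appearance: 10.0 × $720 = $7,200.00
Client communication: 91.7 × $310 = $28,427.00
Motion practice: 130.4 × $450 = $58,680.00
Administrative: 34.7 × $180 = $6,246.00
Subtotal: $100,553.00
Write-off: 42.1 × $450 = $18,945.00
Total: $100,553.00 − $18,945.00 = $81,608.00

$81,608.00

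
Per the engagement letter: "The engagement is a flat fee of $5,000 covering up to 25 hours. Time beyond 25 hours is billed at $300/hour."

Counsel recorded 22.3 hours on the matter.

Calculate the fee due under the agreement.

22.3 hours is within the 25-hour scope; only the flat fee applies.

$5,000.00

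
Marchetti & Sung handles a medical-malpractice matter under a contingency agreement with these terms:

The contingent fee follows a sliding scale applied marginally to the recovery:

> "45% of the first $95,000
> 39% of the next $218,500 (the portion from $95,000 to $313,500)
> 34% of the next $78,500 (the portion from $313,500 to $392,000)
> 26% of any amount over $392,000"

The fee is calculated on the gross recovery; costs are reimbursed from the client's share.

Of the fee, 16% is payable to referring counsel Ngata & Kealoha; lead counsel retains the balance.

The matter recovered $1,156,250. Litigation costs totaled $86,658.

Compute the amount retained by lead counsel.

$296,822.40

Fee base is the gross recovery, $1,156,250; costs are reimbursed separately.
First $95,000 at 45% = $42,750.00
Next $218,500 at 39% = $85,215.00
Next $78,500 at 34% = $26,690.00
Remaining $764,250 at 26% = $198,705.00
Fee: $42,750.00 + $85,215.00 + $26,690.00 + $198,705.00 = $353,360.00
Referral share: 16% of $353,360.00 = $56,537.60; lead counsel retains $353,360.00 − $56,537.60 = $296,822.40.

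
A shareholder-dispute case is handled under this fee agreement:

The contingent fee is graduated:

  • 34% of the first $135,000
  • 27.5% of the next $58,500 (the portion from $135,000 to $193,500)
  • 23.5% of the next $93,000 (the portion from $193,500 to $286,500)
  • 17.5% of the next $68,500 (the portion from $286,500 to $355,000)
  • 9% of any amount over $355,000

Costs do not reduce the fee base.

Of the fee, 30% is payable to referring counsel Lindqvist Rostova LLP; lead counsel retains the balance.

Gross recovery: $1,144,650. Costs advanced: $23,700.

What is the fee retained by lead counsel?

Fee base is the gross recovery, $1,144,650; costs are reimbursed separately.
First $135,000 at 34% = $45,900.00
Next $58,500 at 27.5% = $16,087.50
Next $93,000 at 23.5% = $21,855.00
Next $68,500 at 17.5% = $11,987.50
Remaining $789,650 at 9% = $71,068.50
Fee: $45,900.00 + $16,087.50 + $21,855.00 + $11,987.50 + $71,068.50 = $166,898.50
Referral share: 30% of $166,898.50 = $50,069.55; lead counsel retains $166,898.50 − $50,069.55 = $116,828.95.

$116,828.95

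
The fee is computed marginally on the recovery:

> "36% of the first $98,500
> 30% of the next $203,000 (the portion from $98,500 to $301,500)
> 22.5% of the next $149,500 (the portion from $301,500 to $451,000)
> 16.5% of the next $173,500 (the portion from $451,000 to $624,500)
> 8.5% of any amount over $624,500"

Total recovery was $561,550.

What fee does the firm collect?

$148,238.25

First $98,500 at 36% = $35,460.00
Next $203,000 at 30% = $60,900.00
Next $149,500 at 22.5% = $33,637.50
Remaining $110,550 at 16.5% = $18,240.75
Fee: $35,460.00 + $60,900.00 + $33,637.50 + $18,240.75 = $148,238.25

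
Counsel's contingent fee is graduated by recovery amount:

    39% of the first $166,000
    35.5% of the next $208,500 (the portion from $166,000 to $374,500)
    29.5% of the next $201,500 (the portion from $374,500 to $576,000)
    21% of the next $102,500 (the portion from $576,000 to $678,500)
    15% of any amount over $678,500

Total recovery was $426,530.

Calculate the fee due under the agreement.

First $166,000 at 39% = $64,740.00
Next $208,500 at 35.5% = $74,017.50
Remaining $52,030 at 29.5% = $15,348.85
Fee: $64,740.00 + $74,017.50 + $15,348.85 = $154,106.35

$154,106.35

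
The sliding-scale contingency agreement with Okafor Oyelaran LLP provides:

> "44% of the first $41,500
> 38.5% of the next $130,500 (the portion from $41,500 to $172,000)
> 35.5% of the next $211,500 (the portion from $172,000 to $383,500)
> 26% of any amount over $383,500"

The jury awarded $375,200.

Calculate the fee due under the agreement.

First $41,500 at 44% = $18,260.00
Next $130,500 at 38.5% = $50,242.50
Remaining $203,200 at 35.5% = $72,136.00
Fee: $18,260.00 + $50,242.50 + $72,136.00 = $140,638.50

$140,638.50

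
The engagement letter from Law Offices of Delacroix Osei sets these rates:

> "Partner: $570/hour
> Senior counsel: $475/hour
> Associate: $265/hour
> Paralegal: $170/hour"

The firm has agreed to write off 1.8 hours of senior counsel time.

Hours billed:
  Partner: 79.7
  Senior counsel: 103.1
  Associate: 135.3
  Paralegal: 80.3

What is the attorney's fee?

Partner: 79.7 × $570 = $45,429.00
Senior counsel: 103.1 × $475 = $48,972.50
Associate: 135.3 × $265 = $35,854.50
Paralegal: 80.3 × $170 = $13,651.00
Subtotal: $143,907.00
Write-off: 1.8 × $475 = $855.00
Total: $143,907.00 − $855.00 = $143,052.00

$143,052.00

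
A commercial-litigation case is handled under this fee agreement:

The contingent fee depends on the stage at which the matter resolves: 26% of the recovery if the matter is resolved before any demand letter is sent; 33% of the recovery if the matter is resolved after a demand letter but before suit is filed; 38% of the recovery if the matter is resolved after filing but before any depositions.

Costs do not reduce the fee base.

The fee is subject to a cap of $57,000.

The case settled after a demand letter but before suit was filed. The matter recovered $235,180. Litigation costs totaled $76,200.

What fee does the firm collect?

$57,000.00

Fee base is the gross recovery, $235,180; costs are reimbursed separately.
The matter settled after a demand letter but before suit was filed, so the 33% rate applies.
$235,180 × 33% = $77,609.40
$77,609.40 exceeds the $57,000 cap, so the fee is capped at $57,000.00.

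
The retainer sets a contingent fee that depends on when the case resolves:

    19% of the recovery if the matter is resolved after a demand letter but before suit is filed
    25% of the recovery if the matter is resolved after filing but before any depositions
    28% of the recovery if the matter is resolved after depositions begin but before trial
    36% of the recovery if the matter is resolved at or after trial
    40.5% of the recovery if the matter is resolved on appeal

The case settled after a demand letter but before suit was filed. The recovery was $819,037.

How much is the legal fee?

The matter settled after a demand letter but before suit was filed, so the 19% rate applies.
$819,037 × 19% = $155,617.03

$155,617.03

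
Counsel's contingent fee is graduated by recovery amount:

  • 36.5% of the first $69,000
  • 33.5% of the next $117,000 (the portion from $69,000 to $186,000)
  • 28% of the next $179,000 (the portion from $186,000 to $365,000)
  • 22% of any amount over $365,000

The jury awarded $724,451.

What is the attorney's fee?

First $69,000 at 36.5% = $25,185.00
Next $117,000 at 33.5% = $39,195.00
Next $179,000 at 28% = $50,120.00
Remaining $359,451 at 22% = $79,079.22
Fee: $25,185.00 + $39,195.00 + $50,120.00 + $79,079.22 = $193,579.22

$193,579.22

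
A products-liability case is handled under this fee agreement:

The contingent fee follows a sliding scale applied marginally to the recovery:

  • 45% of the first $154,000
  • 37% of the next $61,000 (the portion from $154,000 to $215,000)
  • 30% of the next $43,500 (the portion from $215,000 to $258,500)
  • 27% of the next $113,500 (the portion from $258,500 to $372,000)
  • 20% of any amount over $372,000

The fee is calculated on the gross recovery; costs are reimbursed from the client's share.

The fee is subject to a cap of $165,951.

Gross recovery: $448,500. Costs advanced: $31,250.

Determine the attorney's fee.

Fee base is the gross recovery, $448,500; costs are reimbursed separately.
First $154,000 at 45% = $69,300.00
Next $61,000 at 37% = $22,570.00
Next $43,500 at 30% = $13,050.00
Next $113,500 at 27% = $30,645.00
Remaining $76,500 at 20% = $15,300.00
Fee: $69,300.00 + $22,570.00 + $13,050.00 + $30,645.00 + $15,300.00 = $150,865.00
$150,865.00 is under the $165,951 cap.

$150,865.00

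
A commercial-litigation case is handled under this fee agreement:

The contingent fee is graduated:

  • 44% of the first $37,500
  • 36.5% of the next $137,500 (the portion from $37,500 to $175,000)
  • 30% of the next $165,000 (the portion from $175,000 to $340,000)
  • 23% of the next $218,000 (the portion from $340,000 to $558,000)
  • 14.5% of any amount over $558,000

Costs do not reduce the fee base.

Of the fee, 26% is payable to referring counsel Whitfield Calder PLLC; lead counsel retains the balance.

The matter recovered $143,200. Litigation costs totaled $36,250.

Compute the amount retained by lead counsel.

Fee base is the gross recovery, $143,200; costs are reimbursed separately.
First $37,500 at 44% = $16,500.00
Remaining $105,700 at 36.5% = $38,580.50
Fee: $16,500.00 + $38,580.50 = $55,080.50
Referral share: 26% of $55,080.50 = $14,320.93; lead counsel retains $55,080.50 − $14,320.93 = $40,759.57.

$40,759.57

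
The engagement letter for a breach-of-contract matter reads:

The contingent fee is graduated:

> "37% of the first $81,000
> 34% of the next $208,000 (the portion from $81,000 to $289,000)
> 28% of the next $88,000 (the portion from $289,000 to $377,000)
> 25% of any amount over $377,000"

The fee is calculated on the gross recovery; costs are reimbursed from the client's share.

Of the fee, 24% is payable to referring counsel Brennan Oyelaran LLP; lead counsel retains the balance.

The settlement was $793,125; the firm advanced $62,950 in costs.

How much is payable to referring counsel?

Fee base is the gross recovery, $793,125; costs are reimbursed separately.
First $81,000 at 37% = $29,970.00
Next $208,000 at 34% = $70,720.00
Next $88,000 at 28% = $24,640.00
Remaining $416,125 at 25% = $104,031.25
Fee: $29,970.00 + $70,720.00 + $24,640.00 + $104,031.25 = $229,361.25
Referral share: 24% of $229,361.25 = $55,046.70; lead counsel retains $229,361.25 − $55,046.70 = $174,314.55.

$55,046.70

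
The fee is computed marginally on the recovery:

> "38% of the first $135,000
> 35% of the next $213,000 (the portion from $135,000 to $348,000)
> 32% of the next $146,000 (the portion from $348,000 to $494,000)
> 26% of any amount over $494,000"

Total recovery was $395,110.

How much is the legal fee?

$140,925.20

First $135,000 at 38% = $51,300.00
Next $213,000 at 35% = $74,550.00
Remaining $47,110 at 32% = $15,075.20
Fee: $51,300.00 + $74,550.00 + $15,075.20 = $140,925.20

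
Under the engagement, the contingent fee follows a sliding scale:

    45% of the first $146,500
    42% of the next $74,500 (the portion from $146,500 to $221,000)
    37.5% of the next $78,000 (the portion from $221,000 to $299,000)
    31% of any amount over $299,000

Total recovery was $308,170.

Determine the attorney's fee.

$129,307.70

First $146,500 at 45% = $65,925.00
Next $74,500 at 42% = $31,290.00
Next $78,000 at 37.5% = $29,250.00
Remaining $9,170 at 31% = $2,842.70
Fee: $65,925.00 + $31,290.00 + $29,250.00 + $2,842.70 = $129,307.70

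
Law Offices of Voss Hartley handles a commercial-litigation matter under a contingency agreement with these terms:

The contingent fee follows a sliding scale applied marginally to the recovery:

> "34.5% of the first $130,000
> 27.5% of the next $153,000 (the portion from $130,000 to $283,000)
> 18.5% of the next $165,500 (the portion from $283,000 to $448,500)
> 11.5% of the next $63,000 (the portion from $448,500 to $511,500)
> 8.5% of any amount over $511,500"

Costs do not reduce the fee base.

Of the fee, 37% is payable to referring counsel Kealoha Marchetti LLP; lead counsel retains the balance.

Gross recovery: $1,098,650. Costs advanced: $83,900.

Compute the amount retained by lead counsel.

Fee base is the gross recovery, $1,098,650; costs are reimbursed separately.
First $130,000 at 34.5% = $44,850.00
Next $153,000 at 27.5% = $42,075.00
Next $165,500 at 18.5% = $30,617.50
Next $63,000 at 11.5% = $7,245.00
Remaining $587,150 at 8.5% = $49,907.75
Fee: $44,850.00 + $42,075.00 + $30,617.50 + $7,245.00 + $49,907.75 = $174,695.25
Referral share: 37% of $174,695.25 = $64,637.24; lead counsel retains $174,695.25 − $64,637.24 = $110,058.01.

$110,058.01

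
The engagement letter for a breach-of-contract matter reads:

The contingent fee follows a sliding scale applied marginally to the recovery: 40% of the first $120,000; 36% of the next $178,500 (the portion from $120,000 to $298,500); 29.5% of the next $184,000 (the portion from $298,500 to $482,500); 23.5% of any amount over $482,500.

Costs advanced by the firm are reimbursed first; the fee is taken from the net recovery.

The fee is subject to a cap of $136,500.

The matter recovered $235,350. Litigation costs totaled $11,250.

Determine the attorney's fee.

Fee base (net of costs): $235,350 − $11,250 = $224,100
First $120,000 at 40% = $48,000.00
Remaining $104,100 at 36% = $37,476.00
Fee: $48,000.00 + $37,476.00 = $85,476.00
$85,476.00 is under the $136,500 cap.

$85,476.00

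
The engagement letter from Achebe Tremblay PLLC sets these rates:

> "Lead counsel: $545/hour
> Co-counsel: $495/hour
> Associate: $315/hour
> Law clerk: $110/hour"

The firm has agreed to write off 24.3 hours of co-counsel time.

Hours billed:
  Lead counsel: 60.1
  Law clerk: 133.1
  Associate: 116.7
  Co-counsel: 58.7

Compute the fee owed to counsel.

$101,184.00

Lead counsel: 60.1 × $545 = $32,754.50
Co-counsel: 58.7 × $495 = $29,056.50
Associate: 116.7 × $315 = $36,760.50
Law clerk: 133.1 × $110 = $14,641.00
Subtotal: $113,212.50
Write-off: 24.3 × $495 = $12,028.50
Total: $113,212.50 − $12,028.50 = $101,184.00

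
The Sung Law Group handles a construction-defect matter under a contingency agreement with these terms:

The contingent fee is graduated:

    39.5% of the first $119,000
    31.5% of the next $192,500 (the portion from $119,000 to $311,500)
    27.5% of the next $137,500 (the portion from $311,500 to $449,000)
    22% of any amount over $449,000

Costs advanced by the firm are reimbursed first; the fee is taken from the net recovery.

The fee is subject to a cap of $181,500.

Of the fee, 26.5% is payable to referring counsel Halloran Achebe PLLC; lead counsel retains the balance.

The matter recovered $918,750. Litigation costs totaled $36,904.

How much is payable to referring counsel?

$48,097.50

Fee base (net of costs): $918,750 − $36,904 = $881,846
First $119,000 at 39.5% = $47,005.00
Next $192,500 at 31.5% = $60,637.50
Next $137,500 at 27.5% = $37,812.50
Remaining $432,846 at 22% = $95,226.12
Fee: $47,005.00 + $60,637.50 + $37,812.50 + $95,226.12 = $240,681.12
$240,681.12 exceeds the $181,500 cap, so the fee is capped at $181,500.00.
Referral share: 26.5% of $181,500.00 = $48,097.50; lead counsel retains $181,500.00 − $48,097.50 = $133,402.50.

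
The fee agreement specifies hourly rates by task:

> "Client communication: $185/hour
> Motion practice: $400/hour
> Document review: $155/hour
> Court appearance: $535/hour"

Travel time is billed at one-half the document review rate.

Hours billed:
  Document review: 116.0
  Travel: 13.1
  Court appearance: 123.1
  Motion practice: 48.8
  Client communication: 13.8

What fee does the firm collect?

Client communication: 13.8 × $185 = $2,553.00
Motion practice: 48.8 × $400 = $19,520.00
Document review: 116.0 × $155 = $17,980.00
Court appearance: 123.1 × $535 = $65,858.50
Subtotal: $2,553.00 + $19,520.00 + $17,980.00 + $65,858.50 = $105,911.50
Travel: 13.1 × ($155 ÷ 2) = 13.1 × $77.50 = $1,015.25
Total: $105,911.50 + $1,015.25 = $106,926.75

$106,926.75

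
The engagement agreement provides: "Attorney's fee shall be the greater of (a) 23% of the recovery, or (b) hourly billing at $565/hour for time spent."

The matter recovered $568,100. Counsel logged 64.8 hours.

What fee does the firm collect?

$130,663.00

(a) 23% of $568,100 = $130,663.00
(b) 64.8 × $565 = $36,612.00
The greater is (a): $130,663.00.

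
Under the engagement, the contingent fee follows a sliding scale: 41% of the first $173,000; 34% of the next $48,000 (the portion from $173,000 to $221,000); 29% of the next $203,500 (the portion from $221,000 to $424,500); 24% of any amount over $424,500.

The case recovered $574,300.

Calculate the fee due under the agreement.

First $173,000 at 41% = $70,930.00
Next $48,000 at 34% = $16,320.00
Next $203,500 at 29% = $59,015.00
Remaining $149,800 at 24% = $35,952.00
Fee: $70,930.00 + $16,320.00 + $59,015.00 + $35,952.00 = $182,217.00

$182,217.00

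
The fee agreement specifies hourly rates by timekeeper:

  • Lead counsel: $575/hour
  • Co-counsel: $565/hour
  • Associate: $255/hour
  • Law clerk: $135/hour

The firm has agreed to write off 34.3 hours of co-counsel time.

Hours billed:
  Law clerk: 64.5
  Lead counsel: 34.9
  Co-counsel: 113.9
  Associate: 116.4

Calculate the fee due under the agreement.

Lead counsel: 34.9 × $575 = $20,067.50
Co-counsel: 113.9 × $565 = $64,353.50
Associate: 116.4 × $255 = $29,682.00
Law clerk: 64.5 × $135 = $8,707.50
Subtotal: $122,810.50
Write-off: 34.3 × $565 = $19,379.50
Total: $122,810.50 − $19,379.50 = $103,431.00

$103,431.00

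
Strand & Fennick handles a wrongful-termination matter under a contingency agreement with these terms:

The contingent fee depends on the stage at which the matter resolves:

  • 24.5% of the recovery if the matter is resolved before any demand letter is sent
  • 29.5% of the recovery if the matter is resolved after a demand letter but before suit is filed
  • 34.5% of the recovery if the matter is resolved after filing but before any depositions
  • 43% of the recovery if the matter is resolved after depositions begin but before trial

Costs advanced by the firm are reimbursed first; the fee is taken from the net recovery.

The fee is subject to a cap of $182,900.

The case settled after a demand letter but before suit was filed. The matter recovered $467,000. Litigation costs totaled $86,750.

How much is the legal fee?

Fee base (net of costs): $467,000 − $86,750 = $380,250
The matter settled after a demand letter but before suit was filed, so the 29.5% rate applies.
$380,250 × 29.5% = $112,173.75
$112,173.75 is under the $182,900 cap.

$112,173.75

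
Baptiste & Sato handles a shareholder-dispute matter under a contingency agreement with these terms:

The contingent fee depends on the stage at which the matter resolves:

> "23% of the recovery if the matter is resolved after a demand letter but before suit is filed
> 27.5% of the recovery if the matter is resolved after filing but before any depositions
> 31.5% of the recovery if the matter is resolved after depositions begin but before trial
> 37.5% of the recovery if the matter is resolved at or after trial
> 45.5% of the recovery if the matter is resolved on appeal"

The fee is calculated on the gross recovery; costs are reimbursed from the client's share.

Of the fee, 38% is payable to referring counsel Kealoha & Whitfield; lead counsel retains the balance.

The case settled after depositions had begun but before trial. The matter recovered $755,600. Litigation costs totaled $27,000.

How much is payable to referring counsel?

Fee base is the gross recovery, $755,600; costs are reimbursed separately.
The matter settled after depositions had begun but before trial, so the 31.5% rate applies.
$755,600 × 31.5% = $238,014.00
Referral share: 38% of $238,014.00 = $90,445.32; lead counsel retains $238,014.00 − $90,445.32 = $147,568.68.

$90,445.32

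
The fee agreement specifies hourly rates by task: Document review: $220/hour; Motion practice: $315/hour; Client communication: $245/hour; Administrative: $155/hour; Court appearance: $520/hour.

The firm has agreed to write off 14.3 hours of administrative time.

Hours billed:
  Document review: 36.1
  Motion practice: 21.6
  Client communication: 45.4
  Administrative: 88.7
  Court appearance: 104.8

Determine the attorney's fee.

Document review: 36.1 × $220 = $7,942.00
Motion practice: 21.6 × $315 = $6,804.00
Client communication: 45.4 × $245 = $11,123.00
Administrative: 88.7 × $155 = $13,748.50
Court appearance: 104.8 × $520 = $54,496.00
Subtotal: $94,113.50
Write-off: 14.3 × $155 = $2,216.50
Total: $94,113.50 − $2,216.50 = $91,897.00

$91,897.00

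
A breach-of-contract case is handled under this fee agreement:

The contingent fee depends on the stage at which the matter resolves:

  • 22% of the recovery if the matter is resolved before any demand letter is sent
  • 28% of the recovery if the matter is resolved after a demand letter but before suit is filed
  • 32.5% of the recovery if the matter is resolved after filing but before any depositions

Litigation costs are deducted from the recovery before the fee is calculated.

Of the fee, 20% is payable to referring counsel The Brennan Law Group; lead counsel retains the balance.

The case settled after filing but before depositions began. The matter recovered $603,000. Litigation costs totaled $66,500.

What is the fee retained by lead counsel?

Fee base (net of costs): $603,000 − $66,500 = $536,500
The matter settled after filing but before depositions began, so the 32.5% rate applies.
$536,500 × 32.5% = $174,362.50
Referral share: 20% of $174,362.50 = $34,872.50; lead counsel retains $174,362.50 − $34,872.50 = $139,490.00.

$139,490.00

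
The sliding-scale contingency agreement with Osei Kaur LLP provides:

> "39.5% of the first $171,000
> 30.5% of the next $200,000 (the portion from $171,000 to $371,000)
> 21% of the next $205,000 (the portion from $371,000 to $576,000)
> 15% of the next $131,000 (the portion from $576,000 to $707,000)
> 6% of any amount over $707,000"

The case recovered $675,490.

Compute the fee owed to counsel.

First $171,000 at 39.5% = $67,545.00
Next $200,000 at 30.5% = $61,000.00
Next $205,000 at 21% = $43,050.00
Remaining $99,490 at 15% = $14,923.50
Fee: $67,545.00 + $61,000.00 + $43,050.00 + $14,923.50 = $186,518.50

$186,518.50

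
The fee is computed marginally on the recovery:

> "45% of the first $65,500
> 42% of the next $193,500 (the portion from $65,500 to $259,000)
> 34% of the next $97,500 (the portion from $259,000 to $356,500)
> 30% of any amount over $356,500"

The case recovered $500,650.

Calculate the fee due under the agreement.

$187,140.00

First $65,500 at 45% = $29,475.00
Next $193,500 at 42% = $81,270.00
Next $97,500 at 34% = $33,150.00
Remaining $144,150 at 30% = $43,245.00
Fee: $29,475.00 + $81,270.00 + $33,150.00 + $43,245.00 = $187,140.00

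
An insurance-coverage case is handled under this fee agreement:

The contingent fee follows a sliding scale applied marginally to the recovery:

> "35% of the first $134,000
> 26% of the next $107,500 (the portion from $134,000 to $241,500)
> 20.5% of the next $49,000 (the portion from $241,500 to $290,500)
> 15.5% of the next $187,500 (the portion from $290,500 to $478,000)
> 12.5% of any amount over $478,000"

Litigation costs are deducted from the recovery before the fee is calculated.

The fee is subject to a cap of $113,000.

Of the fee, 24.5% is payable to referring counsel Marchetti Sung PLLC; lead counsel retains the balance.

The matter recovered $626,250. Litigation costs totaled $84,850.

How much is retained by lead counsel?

$85,315.00

Fee base (net of costs): $626,250 − $84,850 = $541,400
First $134,000 at 35% = $46,900.00
Next $107,500 at 26% = $27,950.00
Next $49,000 at 20.5% = $10,045.00
Next $187,500 at 15.5% = $29,062.50
Remaining $63,400 at 12.5% = $7,925.00
Fee: $46,900.00 + $27,950.00 + $10,045.00 + $29,062.50 + $7,925.00 = $121,882.50
$121,882.50 exceeds the $113,000 cap, so the fee is capped at $113,000.00.
Referral share: 24.5% of $113,000.00 = $27,685.00; lead counsel retains $113,000.00 − $27,685.00 = $85,315.00.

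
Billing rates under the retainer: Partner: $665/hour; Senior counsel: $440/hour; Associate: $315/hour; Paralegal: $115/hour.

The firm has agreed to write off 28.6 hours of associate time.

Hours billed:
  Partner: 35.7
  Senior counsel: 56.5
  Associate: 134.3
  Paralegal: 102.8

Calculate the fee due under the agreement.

$93,718.00

Partner: 35.7 × $665 = $23,740.50
Senior counsel: 56.5 × $440 = $24,860.00
Associate: 134.3 × $315 = $42,304.50
Paralegal: 102.8 × $115 = $11,822.00
Subtotal: $102,727.00
Write-off: 28.6 × $315 = $9,009.00
Total: $102,727.00 − $9,009.00 = $93,718.00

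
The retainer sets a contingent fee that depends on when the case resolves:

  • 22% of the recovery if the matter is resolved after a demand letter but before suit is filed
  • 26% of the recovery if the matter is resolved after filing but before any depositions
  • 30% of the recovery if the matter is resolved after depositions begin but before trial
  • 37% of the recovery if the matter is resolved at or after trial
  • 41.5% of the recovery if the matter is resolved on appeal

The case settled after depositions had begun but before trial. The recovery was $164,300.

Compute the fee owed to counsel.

The matter settled after depositions had begun but before trial, so the 30% rate applies.
$164,300 × 30% = $49,290.00

$49,290.00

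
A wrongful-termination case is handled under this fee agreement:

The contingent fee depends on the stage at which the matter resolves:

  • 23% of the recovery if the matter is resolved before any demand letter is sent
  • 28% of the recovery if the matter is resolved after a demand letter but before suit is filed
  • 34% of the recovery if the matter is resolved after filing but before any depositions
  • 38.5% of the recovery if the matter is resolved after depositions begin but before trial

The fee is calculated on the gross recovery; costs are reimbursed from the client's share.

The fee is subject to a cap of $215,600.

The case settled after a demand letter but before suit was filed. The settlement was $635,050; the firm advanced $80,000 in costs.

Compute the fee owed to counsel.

Fee base is the gross recovery, $635,050; costs are reimbursed separately.
The matter settled after a demand letter but before suit was filed, so the 28% rate applies.
$635,050 × 28% = $177,814.00
$177,814.00 is under the $215,600 cap.

$177,814.00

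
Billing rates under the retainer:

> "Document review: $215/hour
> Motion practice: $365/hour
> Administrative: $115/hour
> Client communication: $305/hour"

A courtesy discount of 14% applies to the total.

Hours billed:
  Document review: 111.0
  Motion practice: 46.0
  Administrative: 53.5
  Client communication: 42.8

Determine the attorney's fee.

Document review: 111.0 × $215 = $23,865.00
Motion practice: 46.0 × $365 = $16,790.00
Administrative: 53.5 × $115 = $6,152.50
Client communication: 42.8 × $305 = $13,054.00
Subtotal: $59,861.50
Less 14% discount: −$8,380.61
Total: $59,861.50 − $8,380.61 = $51,480.89

$51,480.89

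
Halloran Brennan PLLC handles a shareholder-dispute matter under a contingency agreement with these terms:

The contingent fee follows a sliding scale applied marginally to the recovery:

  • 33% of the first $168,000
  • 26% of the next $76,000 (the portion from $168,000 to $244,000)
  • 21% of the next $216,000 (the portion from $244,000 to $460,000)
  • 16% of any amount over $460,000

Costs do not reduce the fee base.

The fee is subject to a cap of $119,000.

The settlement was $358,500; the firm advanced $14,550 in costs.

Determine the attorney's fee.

Fee base is the gross recovery, $358,500; costs are reimbursed separately.
First $168,000 at 33% = $55,440.00
Next $76,000 at 26% = $19,760.00
Remaining $114,500 at 21% = $24,045.00
Fee: $55,440.00 + $19,760.00 + $24,045.00 = $99,245.00
$99,245.00 is under the $119,000 cap.

$99,245.00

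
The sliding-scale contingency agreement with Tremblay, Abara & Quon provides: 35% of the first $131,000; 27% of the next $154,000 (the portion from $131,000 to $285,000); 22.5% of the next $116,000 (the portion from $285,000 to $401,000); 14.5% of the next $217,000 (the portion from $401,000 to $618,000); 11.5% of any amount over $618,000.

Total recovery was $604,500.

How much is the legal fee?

First $131,000 at 35% = $45,850.00
Next $154,000 at 27% = $41,580.00
Next $116,000 at 22.5% = $26,100.00
Remaining $203,500 at 14.5% = $29,507.50
Fee: $45,850.00 + $41,580.00 + $26,100.00 + $29,507.50 = $143,037.50

$143,037.50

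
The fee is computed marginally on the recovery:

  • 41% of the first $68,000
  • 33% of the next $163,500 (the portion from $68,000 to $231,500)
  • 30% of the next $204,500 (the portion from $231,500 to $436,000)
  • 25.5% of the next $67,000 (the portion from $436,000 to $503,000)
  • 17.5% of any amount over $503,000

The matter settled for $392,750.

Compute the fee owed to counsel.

First $68,000 at 41% = $27,880.00
Next $163,500 at 33% = $53,955.00
Remaining $161,250 at 30% = $48,375.00
Fee: $27,880.00 + $53,955.00 + $48,375.00 = $130,210.00

$130,210.00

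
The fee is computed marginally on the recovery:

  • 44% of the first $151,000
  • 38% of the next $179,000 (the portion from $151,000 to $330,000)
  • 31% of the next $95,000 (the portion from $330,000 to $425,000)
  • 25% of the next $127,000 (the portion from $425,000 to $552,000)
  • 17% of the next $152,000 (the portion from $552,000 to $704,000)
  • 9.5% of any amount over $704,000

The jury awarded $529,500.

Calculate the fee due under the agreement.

$190,035.00

First $151,000 at 44% = $66,440.00
Next $179,000 at 38% = $68,020.00
Next $95,000 at 31% = $29,450.00
Remaining $104,500 at 25% = $26,125.00
Fee: $66,440.00 + $68,020.00 + $29,450.00 + $26,125.00 = $190,035.00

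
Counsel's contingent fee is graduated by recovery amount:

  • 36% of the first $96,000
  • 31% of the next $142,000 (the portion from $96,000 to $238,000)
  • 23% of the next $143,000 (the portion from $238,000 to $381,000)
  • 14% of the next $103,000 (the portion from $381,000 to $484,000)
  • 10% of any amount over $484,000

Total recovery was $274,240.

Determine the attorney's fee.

First $96,000 at 36% = $34,560.00
Next $142,000 at 31% = $44,020.00
Remaining $36,240 at 23% = $8,335.20
Fee: $34,560.00 + $44,020.00 + $8,335.20 = $86,915.20

$86,915.20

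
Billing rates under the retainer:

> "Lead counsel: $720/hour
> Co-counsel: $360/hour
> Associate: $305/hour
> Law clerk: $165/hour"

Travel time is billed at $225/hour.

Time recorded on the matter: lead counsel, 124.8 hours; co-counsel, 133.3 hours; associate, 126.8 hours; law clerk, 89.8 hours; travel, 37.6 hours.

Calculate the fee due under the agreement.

$199,795.00

Lead counsel: 124.8 × $720 = $89,856.00
Co-counsel: 133.3 × $360 = $47,988.00
Associate: 126.8 × $305 = $38,674.00
Law clerk: 89.8 × $165 = $14,817.00
Subtotal: $89,856.00 + $47,988.00 + $38,674.00 + $14,817.00 = $191,335.00
Travel: 37.6 × $225 = $8,460.00
Total: $191,335.00 + $8,460.00 = $199,795.00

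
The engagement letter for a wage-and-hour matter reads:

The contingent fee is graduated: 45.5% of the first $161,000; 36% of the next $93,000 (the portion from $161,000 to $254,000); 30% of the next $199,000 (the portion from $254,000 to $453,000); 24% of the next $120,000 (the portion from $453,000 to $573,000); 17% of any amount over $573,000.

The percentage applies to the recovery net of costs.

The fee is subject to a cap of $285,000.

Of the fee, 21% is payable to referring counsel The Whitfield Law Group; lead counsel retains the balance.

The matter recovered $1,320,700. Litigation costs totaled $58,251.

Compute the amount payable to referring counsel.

Fee base (net of costs): $1,320,700 − $58,251 = $1,262,449
First $161,000 at 45.5% = $73,255.00
Next $93,000 at 36% = $33,480.00
Next $199,000 at 30% = $59,700.00
Next $120,000 at 24% = $28,800.00
Remaining $689,449 at 17% = $117,206.33
Fee: $73,255.00 + $33,480.00 + $59,700.00 + $28,800.00 + $117,206.33 = $312,441.33
$312,441.33 exceeds the $285,000 cap, so the fee is capped at $285,000.00.
Referral share: 21% of $285,000.00 = $59,850.00; lead counsel retains $285,000.00 − $59,850.00 = $225,150.00.

$59,850.00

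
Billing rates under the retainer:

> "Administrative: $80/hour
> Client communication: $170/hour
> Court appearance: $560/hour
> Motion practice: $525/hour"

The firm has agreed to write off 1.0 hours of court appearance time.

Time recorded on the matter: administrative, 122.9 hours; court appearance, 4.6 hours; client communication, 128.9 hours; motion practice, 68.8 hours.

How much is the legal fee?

$69,881.00

Administrative: 122.9 × $80 = $9,832.00
Client communication: 128.9 × $170 = $21,913.00
Court appearance: 4.6 × $560 = $2,576.00
Motion practice: 68.8 × $525 = $36,120.00
Subtotal: $70,441.00
Write-off: 1.0 × $560 = $560.00
Total: $70,441.00 − $560.00 = $69,881.00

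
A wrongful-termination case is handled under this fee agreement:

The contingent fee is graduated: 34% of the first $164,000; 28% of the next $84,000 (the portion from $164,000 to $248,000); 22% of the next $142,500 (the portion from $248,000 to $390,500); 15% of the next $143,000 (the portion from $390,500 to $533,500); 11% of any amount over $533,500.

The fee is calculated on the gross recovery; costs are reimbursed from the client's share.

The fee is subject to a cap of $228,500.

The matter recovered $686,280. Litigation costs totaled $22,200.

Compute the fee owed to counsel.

$148,885.80

Fee base is the gross recovery, $686,280; costs are reimbursed separately.
First $164,000 at 34% = $55,760.00
Next $84,000 at 28% = $23,520.00
Next $142,500 at 22% = $31,350.00
Next $143,000 at 15% = $21,450.00
Remaining $152,780 at 11% = $16,805.80
Fee: $55,760.00 + $23,520.00 + $31,350.00 + $21,450.00 + $16,805.80 = $148,885.80
$148,885.80 is under the $228,500 cap.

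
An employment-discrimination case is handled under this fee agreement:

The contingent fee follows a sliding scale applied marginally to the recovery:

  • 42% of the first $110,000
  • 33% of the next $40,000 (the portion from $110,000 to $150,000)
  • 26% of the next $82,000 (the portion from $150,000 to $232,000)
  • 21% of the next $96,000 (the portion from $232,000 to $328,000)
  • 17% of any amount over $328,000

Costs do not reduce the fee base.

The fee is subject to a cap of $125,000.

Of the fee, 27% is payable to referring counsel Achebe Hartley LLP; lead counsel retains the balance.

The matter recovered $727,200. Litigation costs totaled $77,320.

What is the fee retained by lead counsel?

Fee base is the gross recovery, $727,200; costs are reimbursed separately.
First $110,000 at 42% = $46,200.00
Next $40,000 at 33% = $13,200.00
Next $82,000 at 26% = $21,320.00
Next $96,000 at 21% = $20,160.00
Remaining $399,200 at 17% = $67,864.00
Fee: $46,200.00 + $13,200.00 + $21,320.00 + $20,160.00 + $67,864.00 = $168,744.00
$168,744.00 exceeds the $125,000 cap, so the fee is capped at $125,000.00.
Referral share: 27% of $125,000.00 = $33,750.00; lead counsel retains $125,000.00 − $33,750.00 = $91,250.00.

$91,250.00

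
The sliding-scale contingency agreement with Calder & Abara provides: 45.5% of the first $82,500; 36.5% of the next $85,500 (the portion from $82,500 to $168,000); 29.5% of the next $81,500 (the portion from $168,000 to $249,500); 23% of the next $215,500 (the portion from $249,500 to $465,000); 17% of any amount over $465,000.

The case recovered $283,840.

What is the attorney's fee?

$100,685.70

First $82,500 at 45.5% = $37,537.50
Next $85,500 at 36.5% = $31,207.50
Next $81,500 at 29.5% = $24,042.50
Remaining $34,340 at 23% = $7,898.20
Fee: $37,537.50 + $31,207.50 + $24,042.50 + $7,898.20 = $100,685.70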